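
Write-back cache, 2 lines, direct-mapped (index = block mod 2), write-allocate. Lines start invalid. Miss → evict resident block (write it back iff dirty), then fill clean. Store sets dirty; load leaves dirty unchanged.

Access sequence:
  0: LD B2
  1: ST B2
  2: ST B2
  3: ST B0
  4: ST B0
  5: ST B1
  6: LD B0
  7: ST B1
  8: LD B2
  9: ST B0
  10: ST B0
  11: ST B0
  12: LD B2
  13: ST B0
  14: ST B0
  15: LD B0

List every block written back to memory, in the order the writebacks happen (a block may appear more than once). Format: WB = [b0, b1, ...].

WB = [2, 0, 0]

  0 | R B2 → L0 miss [-]
  1 | W B2 → L0 hit [D]
  2 | W B2 → L0 hit [D]
  3 | W B0 → L0 miss wb→B2 [D]
  4 | W B0 → L0 hit [D]
  5 | W B1 → L1 miss [D]
  6 | R B0 → L0 hit [D]
  7 | W B1 → L1 hit [D]
  8 | R B2 → L0 miss wb→B0 [-]
  9 | W B0 → L0 miss [D]
  10 | W B0 → L0 hit [D]
  11 | W B0 → L0 hit [D]
  12 | R B2 → L0 miss wb→B0 [-]
  13 | W B0 → L0 miss [D]
  14 | W B0 → L0 hit [D]
  15 | R B0 → L0 hit [D]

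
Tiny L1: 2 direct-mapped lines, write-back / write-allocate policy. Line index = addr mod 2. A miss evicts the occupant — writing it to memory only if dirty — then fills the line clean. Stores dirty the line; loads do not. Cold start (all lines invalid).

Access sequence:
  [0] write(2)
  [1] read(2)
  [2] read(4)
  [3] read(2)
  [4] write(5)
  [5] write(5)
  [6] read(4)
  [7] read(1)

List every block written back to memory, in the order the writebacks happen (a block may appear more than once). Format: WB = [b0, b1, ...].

WB = [2, 5]

  0 | W B2 → L0 miss [D]
  1 | R B2 → L0 hit [D]
  2 | R B4 → L0 miss wb→B2 [-]
  3 | R B2 → L0 miss [-]
  4 | W B5 → L1 miss [D]
  5 | W B5 → L1 hit [D]
  6 | R B4 → L0 miss [-]
  7 | R B1 → L1 miss wb→B5 [-]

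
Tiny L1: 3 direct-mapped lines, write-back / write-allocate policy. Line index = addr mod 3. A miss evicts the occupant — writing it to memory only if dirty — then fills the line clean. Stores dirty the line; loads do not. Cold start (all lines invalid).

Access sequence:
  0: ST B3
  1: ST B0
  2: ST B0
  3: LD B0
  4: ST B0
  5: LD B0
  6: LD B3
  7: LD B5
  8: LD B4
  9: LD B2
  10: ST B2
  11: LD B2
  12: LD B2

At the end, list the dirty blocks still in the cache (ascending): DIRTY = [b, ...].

DIRTY = [2]

0: W B3 → L0 miss [D]
1: W B0 → L0 miss wb→B3 [D]
2: W B0 → L0 hit [D]
3: R B0 → L0 hit [D]
4: W B0 → L0 hit [D]
5: R B0 → L0 hit [D]
6: R B3 → L0 miss wb→B0 [-]
7: R B5 → L2 miss [-]
8: R B4 → L1 miss [-]
9: R B2 → L2 miss [-]
10: W B2 → L2 hit [D]
11: R B2 → L2 hit [D]
12: R B2 → L2 hit [D]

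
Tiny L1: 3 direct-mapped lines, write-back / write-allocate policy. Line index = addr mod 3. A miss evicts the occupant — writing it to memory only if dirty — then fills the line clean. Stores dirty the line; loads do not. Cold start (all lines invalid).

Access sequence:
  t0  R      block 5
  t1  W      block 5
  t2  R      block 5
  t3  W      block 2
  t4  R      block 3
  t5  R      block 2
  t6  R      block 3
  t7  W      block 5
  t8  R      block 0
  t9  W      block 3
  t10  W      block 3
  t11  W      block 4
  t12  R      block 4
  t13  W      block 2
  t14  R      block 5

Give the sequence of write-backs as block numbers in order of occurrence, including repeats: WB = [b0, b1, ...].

WB = [5, 2, 5, 2]

0: R B5 → L2 miss [-]
1: W B5 → L2 hit [D]
2: R B5 → L2 hit [D]
3: W B2 → L2 miss wb→B5 [D]
4: R B3 → L0 miss [-]
5: R B2 → L2 hit [D]
6: R B3 → L0 hit [-]
7: W B5 → L2 miss wb→B2 [D]
8: R B0 → L0 miss [-]
9: W B3 → L0 miss [D]
10: W B3 → L0 hit [D]
11: W B4 → L1 miss [D]
12: R B4 → L1 hit [D]
13: W B2 → L2 miss wb→B5 [D]
14: R B5 → L2 miss wb→B2 [-]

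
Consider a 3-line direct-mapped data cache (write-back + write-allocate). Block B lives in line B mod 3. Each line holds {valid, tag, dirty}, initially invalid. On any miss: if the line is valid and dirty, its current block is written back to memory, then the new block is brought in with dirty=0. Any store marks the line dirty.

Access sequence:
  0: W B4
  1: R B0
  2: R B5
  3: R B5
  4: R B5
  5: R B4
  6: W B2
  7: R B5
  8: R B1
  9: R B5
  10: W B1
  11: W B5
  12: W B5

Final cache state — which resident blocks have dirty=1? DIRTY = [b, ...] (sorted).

0: W B4 → L1 miss [D]
1: R B0 → L0 miss [-]
2: R B5 → L2 miss [-]
3: R B5 → L2 hit [-]
4: R B5 → L2 hit [-]
5: R B4 → L1 hit [D]
6: W B2 → L2 miss [D]
7: R B5 → L2 miss wb→B2 [-]
8: R B1 → L1 miss wb→B4 [-]
9: R B5 → L2 hit [-]
10: W B1 → L1 hit [D]
11: W B5 → L2 hit [D]
12: W B5 → L2 hit [D]

DIRTY = [1, 5]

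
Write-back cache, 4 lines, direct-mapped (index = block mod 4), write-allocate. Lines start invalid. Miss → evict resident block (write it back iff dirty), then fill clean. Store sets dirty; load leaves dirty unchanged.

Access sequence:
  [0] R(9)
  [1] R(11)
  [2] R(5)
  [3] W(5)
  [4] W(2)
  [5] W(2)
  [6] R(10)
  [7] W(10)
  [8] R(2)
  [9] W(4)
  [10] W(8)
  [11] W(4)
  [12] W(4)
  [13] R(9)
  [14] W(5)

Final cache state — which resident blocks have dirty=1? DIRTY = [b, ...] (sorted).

0: R B9 → L1 miss [-]
1: R B11 → L3 miss [-]
2: R B5 → L1 miss [-]
3: W B5 → L1 hit [D]
4: W B2 → L2 miss [D]
5: W B2 → L2 hit [D]
6: R B10 → L2 miss wb→B2 [-]
7: W B10 → L2 hit [D]
8: R B2 → L2 miss wb→B10 [-]
9: W B4 → L0 miss [D]
10: W B8 → L0 miss wb→B4 [D]
11: W B4 → L0 miss wb→B8 [D]
12: W B4 → L0 hit [D]
13: R B9 → L1 miss wb→B5 [-]
14: W B5 → L1 miss [D]

DIRTY = [4, 5]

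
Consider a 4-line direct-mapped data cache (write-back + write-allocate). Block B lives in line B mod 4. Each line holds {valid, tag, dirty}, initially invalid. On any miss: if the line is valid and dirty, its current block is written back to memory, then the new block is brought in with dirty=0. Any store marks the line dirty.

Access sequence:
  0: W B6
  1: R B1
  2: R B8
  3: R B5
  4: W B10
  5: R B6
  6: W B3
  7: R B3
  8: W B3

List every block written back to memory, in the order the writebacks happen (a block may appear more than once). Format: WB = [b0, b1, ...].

0: W B6 -> L2 miss  d=D]
1: R B1 -> L1 miss  d=-]
2: R B8 -> L0 miss  d=-]
3: R B5 -> L1 miss  d=-]
4: W B10 -> L2 miss wb->B6  d=D]
5: R B6 -> L2 miss wb->B10  d=-]
6: W B3 -> L3 miss  d=D]
7: R B3 -> L3 hit  d=D]
8: W B3 -> L3 hit  d=D]

WB = [6, 10]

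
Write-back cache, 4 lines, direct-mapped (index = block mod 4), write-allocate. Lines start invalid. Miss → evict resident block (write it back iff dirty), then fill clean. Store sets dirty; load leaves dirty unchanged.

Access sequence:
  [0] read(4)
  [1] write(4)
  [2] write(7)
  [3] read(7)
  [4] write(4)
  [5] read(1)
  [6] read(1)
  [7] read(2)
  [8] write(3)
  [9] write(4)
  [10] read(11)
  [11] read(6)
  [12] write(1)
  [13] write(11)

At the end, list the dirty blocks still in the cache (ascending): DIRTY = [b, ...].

0: R B4 -> L0 miss  d=-]
1: W B4 -> L0 hit  d=D]
2: W B7 -> L3 miss  d=D]
3: R B7 -> L3 hit  d=D]
4: W B4 -> L0 hit  d=D]
5: R B1 -> L1 miss  d=-]
6: R B1 -> L1 hit  d=-]
7: R B2 -> L2 miss  d=-]
8: W B3 -> L3 miss wb->B7  d=D]
9: W B4 -> L0 hit  d=D]
10: R B11 -> L3 miss wb->B3  d=-]
11: R B6 -> L2 miss  d=-]
12: W B1 -> L1 hit  d=D]
13: W B11 -> L3 hit  d=D]

DIRTY = [1, 4, 11]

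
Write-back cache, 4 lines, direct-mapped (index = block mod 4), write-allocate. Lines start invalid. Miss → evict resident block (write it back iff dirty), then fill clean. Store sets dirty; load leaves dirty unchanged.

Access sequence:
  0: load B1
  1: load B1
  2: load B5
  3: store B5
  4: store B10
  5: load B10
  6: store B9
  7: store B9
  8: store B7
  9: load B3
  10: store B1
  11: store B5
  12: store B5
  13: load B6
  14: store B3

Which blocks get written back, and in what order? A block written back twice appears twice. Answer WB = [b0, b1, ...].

WB = [5, 7, 9, 1, 10]

  0 | R B1 → L1 miss [-]
  1 | R B1 → L1 hit [-]
  2 | R B5 → L1 miss [-]
  3 | W B5 → L1 hit [D]
  4 | W B10 → L2 miss [D]
  5 | R B10 → L2 hit [D]
  6 | W B9 → L1 miss wb→B5 [D]
  7 | W B9 → L1 hit [D]
  8 | W B7 → L3 miss [D]
  9 | R B3 → L3 miss wb→B7 [-]
  10 | W B1 → L1 miss wb→B9 [D]
  11 | W B5 → L1 miss wb→B1 [D]
  12 | W B5 → L1 hit [D]
  13 | R B6 → L2 miss wb→B10 [-]
  14 | W B3 → L3 hit [D]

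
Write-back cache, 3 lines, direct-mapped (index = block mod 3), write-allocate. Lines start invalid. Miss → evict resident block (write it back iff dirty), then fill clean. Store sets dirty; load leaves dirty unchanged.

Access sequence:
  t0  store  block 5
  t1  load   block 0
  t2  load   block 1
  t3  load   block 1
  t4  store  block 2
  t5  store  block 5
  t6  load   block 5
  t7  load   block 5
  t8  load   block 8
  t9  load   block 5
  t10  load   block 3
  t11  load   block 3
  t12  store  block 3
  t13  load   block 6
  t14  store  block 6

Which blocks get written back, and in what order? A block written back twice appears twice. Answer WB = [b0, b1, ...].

WB = [5, 2, 5, 3]

0: W B5 → L2 miss [D]
1: R B0 → L0 miss [-]
2: R B1 → L1 miss [-]
3: R B1 → L1 hit [-]
4: W B2 → L2 miss wb→B5 [D]
5: W B5 → L2 miss wb→B2 [D]
6: R B5 → L2 hit [D]
7: R B5 → L2 hit [D]
8: R B8 → L2 miss wb→B5 [-]
9: R B5 → L2 miss [-]
10: R B3 → L0 miss [-]
11: R B3 → L0 hit [-]
12: W B3 → L0 hit [D]
13: R B6 → L0 miss wb→B3 [-]
14: W B6 → L0 hit [D]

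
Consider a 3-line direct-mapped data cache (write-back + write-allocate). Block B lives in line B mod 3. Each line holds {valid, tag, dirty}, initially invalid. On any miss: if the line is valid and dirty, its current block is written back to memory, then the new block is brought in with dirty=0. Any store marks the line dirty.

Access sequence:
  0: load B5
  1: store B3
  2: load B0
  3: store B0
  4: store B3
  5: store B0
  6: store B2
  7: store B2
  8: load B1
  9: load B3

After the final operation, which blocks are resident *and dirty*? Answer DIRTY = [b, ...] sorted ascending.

DIRTY = [2]

0: R B5 -> L2 miss  d=-]
1: W B3 -> L0 miss  d=D]
2: R B0 -> L0 miss wb->B3  d=-]
3: W B0 -> L0 hit  d=D]
4: W B3 -> L0 miss wb->B0  d=D]
5: W B0 -> L0 miss wb->B3  d=D]
6: W B2 -> L2 miss  d=D]
7: W B2 -> L2 hit  d=D]
8: R B1 -> L1 miss  d=-]
9: R B3 -> L0 miss wb->B0  d=-]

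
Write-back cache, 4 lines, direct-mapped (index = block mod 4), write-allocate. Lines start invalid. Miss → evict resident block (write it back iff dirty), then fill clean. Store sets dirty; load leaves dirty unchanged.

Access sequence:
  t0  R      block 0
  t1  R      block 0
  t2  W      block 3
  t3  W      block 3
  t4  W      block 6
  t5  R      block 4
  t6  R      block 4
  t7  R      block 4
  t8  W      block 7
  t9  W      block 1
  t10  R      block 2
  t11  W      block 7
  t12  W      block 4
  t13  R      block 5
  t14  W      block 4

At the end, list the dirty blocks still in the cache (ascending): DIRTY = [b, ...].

  0 | R B0 → L0 miss [-]
  1 | R B0 → L0 hit [-]
  2 | W B3 → L3 miss [D]
  3 | W B3 → L3 hit [D]
  4 | W B6 → L2 miss [D]
  5 | R B4 → L0 miss [-]
  6 | R B4 → L0 hit [-]
  7 | R B4 → L0 hit [-]
  8 | W B7 → L3 miss wb→B3 [D]
  9 | W B1 → L1 miss [D]
  10 | R B2 → L2 miss wb→B6 [-]
  11 | W B7 → L3 hit [D]
  12 | W B4 → L0 hit [D]
  13 | R B5 → L1 miss wb→B1 [-]
  14 | W B4 → L0 hit [D]

DIRTY = [4, 7]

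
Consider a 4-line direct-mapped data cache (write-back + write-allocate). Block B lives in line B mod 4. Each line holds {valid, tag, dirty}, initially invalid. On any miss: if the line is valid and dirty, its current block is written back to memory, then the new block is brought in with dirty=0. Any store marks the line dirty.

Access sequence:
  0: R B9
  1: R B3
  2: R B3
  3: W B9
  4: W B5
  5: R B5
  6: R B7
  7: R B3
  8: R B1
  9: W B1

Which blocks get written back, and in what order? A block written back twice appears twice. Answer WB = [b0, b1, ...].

WB = [9, 5]

0: R B9 -> L1 miss  d=-]
1: R B3 -> L3 miss  d=-]
2: R B3 -> L3 hit  d=-]
3: W B9 -> L1 hit  d=D]
4: W B5 -> L1 miss wb->B9  d=D]
5: R B5 -> L1 hit  d=D]
6: R B7 -> L3 miss  d=-]
7: R B3 -> L3 miss  d=-]
8: R B1 -> L1 miss wb->B5  d=-]
9: W B1 -> L1 hit  d=D]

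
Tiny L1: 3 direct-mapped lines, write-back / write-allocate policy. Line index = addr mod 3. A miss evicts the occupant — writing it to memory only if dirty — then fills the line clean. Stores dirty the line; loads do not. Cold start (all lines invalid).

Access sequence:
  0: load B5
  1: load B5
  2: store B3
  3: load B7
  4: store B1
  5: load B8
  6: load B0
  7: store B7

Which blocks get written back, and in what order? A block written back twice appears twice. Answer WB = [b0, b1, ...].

WB = [3, 1]

0: R B5 -> L2 miss  d=-]
1: R B5 -> L2 hit  d=-]
2: W B3 -> L0 miss  d=D]
3: R B7 -> L1 miss  d=-]
4: W B1 -> L1 miss  d=D]
5: R B8 -> L2 miss  d=-]
6: R B0 -> L0 miss wb->B3  d=-]
7: W B7 -> L1 miss wb->B1  d=D]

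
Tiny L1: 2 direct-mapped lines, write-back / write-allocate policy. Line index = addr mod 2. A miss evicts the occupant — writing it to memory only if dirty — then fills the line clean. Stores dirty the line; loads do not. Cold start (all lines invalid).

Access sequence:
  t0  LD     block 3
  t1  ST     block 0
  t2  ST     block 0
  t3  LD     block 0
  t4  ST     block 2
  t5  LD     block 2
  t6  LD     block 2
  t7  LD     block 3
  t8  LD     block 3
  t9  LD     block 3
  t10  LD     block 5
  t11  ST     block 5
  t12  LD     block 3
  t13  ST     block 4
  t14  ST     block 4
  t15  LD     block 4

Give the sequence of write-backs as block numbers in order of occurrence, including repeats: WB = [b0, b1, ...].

  0 | R B3 → L1 miss [-]
  1 | W B0 → L0 miss [D]
  2 | W B0 → L0 hit [D]
  3 | R B0 → L0 hit [D]
  4 | W B2 → L0 miss wb→B0 [D]
  5 | R B2 → L0 hit [D]
  6 | R B2 → L0 hit [D]
  7 | R B3 → L1 hit [-]
  8 | R B3 → L1 hit [-]
  9 | R B3 → L1 hit [-]
  10 | R B5 → L1 miss [-]
  11 | W B5 → L1 hit [D]
  12 | R B3 → L1 miss wb→B5 [-]
  13 | W B4 → L0 miss wb→B2 [D]
  14 | W B4 → L0 hit [D]
  15 | R B4 → L0 hit [D]

WB = [0, 5, 2]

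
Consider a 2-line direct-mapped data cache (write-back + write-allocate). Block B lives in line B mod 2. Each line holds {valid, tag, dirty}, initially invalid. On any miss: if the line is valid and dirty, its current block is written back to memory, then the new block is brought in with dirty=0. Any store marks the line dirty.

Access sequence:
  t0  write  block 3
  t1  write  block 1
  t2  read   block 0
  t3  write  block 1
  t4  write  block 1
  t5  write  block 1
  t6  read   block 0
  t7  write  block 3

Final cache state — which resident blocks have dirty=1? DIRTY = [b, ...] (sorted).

0: W B3 -> L1 miss  d=D]
1: W B1 -> L1 miss wb->B3  d=D]
2: R B0 -> L0 miss  d=-]
3: W B1 -> L1 hit  d=D]
4: W B1 -> L1 hit  d=D]
5: W B1 -> L1 hit  d=D]
6: R B0 -> L0 hit  d=-]
7: W B3 -> L1 miss wb->B1  d=D]

DIRTY = [3]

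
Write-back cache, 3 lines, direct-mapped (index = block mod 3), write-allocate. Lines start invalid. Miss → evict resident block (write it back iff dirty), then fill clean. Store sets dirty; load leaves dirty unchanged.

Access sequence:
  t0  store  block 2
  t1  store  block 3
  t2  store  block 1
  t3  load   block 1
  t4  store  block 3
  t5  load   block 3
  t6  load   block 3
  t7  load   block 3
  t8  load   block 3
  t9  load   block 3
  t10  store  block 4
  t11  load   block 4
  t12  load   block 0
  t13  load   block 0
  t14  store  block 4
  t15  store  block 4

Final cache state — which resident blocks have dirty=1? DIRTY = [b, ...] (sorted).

DIRTY = [2, 4]

  0 | W B2 → L2 miss [D]
  1 | W B3 → L0 miss [D]
  2 | W B1 → L1 miss [D]
  3 | R B1 → L1 hit [D]
  4 | W B3 → L0 hit [D]
  5 | R B3 → L0 hit [D]
  6 | R B3 → L0 hit [D]
  7 | R B3 → L0 hit [D]
  8 | R B3 → L0 hit [D]
  9 | R B3 → L0 hit [D]
  10 | W B4 → L1 miss wb→B1 [D]
  11 | R B4 → L1 hit [D]
  12 | R B0 → L0 miss wb→B3 [-]
  13 | R B0 → L0 hit [-]
  14 | W B4 → L1 hit [D]
  15 | W B4 → L1 hit [D]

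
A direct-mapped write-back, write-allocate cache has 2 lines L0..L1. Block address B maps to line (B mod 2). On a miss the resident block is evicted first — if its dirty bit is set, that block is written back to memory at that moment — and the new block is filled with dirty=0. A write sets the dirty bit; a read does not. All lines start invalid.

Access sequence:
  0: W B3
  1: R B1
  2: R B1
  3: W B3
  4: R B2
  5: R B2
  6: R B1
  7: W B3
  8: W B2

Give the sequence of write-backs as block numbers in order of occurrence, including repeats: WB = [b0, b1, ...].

0: W B3 -> L1 miss  d=D]
1: R B1 -> L1 miss wb->B3  d=-]
2: R B1 -> L1 hit  d=-]
3: W B3 -> L1 miss  d=D]
4: R B2 -> L0 miss  d=-]
5: R B2 -> L0 hit  d=-]
6: R B1 -> L1 miss wb->B3  d=-]
7: W B3 -> L1 miss  d=D]
8: W B2 -> L0 hit  d=D]

WB = [3, 3]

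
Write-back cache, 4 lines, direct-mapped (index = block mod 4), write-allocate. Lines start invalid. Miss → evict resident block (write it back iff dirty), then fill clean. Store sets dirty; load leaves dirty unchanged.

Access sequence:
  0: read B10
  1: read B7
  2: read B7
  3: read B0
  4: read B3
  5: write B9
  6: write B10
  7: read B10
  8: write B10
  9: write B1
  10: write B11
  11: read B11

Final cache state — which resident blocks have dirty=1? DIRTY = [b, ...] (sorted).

0: R B10 → L2 miss [-]
1: R B7 → L3 miss [-]
2: R B7 → L3 hit [-]
3: R B0 → L0 miss [-]
4: R B3 → L3 miss [-]
5: W B9 → L1 miss [D]
6: W B10 → L2 hit [D]
7: R B10 → L2 hit [D]
8: W B10 → L2 hit [D]
9: W B1 → L1 miss wb→B9 [D]
10: W B11 → L3 miss [D]
11: R B11 → L3 hit [D]

DIRTY = [1, 10, 11]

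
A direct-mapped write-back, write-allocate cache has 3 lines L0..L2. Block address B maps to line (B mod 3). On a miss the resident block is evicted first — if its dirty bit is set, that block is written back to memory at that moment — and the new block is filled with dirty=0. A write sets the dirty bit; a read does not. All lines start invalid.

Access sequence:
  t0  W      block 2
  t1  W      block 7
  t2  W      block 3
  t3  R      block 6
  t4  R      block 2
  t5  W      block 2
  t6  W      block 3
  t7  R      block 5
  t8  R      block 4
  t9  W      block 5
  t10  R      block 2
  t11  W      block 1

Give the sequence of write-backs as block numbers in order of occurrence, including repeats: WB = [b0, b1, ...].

0: W B2 → L2 miss [D]
1: W B7 → L1 miss [D]
2: W B3 → L0 miss [D]
3: R B6 → L0 miss wb→B3 [-]
4: R B2 → L2 hit [D]
5: W B2 → L2 hit [D]
6: W B3 → L0 miss [D]
7: R B5 → L2 miss wb→B2 [-]
8: R B4 → L1 miss wb→B7 [-]
9: W B5 → L2 hit [D]
10: R B2 → L2 miss wb→B5 [-]
11: W B1 → L1 miss [D]

WB = [3, 2, 7, 5]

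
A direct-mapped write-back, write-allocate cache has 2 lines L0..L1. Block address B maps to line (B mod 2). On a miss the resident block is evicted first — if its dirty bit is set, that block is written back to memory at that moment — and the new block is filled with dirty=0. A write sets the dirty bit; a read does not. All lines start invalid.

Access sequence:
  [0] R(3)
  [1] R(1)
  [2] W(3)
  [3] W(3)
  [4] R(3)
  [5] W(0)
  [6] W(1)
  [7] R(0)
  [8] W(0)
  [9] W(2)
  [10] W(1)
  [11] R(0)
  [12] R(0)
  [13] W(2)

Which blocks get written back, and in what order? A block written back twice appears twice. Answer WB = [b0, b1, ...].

WB = [3, 0, 2]

0: R B3 -> L1 miss  d=-]
1: R B1 -> L1 miss  d=-]
2: W B3 -> L1 miss  d=D]
3: W B3 -> L1 hit  d=D]
4: R B3 -> L1 hit  d=D]
5: W B0 -> L0 miss  d=D]
6: W B1 -> L1 miss wb->B3  d=D]
7: R B0 -> L0 hit  d=D]
8: W B0 -> L0 hit  d=D]
9: W B2 -> L0 miss wb->B0  d=D]
10: W B1 -> L1 hit  d=D]
11: R B0 -> L0 miss wb->B2  d=-]
12: R B0 -> L0 hit  d=-]
13: W B2 -> L0 miss  d=D]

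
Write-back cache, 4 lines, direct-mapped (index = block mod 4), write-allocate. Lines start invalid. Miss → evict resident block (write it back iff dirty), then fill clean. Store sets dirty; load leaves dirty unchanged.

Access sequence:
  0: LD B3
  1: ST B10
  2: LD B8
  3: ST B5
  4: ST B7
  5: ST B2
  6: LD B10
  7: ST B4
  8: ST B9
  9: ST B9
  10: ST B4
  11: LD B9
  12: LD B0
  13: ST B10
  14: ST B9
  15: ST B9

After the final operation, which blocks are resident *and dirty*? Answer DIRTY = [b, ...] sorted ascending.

0: R B3 → L3 miss [-]
1: W B10 → L2 miss [D]
2: R B8 → L0 miss [-]
3: W B5 → L1 miss [D]
4: W B7 → L3 miss [D]
5: W B2 → L2 miss wb→B10 [D]
6: R B10 → L2 miss wb→B2 [-]
7: W B4 → L0 miss [D]
8: W B9 → L1 miss wb→B5 [D]
9: W B9 → L1 hit [D]
10: W B4 → L0 hit [D]
11: R B9 → L1 hit [D]
12: R B0 → L0 miss wb→B4 [-]
13: W B10 → L2 hit [D]
14: W B9 → L1 hit [D]
15: W B9 → L1 hit [D]

DIRTY = [7, 9, 10]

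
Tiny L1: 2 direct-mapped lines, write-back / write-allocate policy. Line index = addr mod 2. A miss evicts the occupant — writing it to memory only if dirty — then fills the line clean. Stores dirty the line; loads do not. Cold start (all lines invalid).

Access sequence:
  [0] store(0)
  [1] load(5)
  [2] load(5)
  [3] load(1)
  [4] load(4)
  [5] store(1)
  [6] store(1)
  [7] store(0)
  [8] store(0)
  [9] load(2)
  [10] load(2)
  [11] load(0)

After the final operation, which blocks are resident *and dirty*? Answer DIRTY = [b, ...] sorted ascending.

0: W B0 -> L0 miss  d=D]
1: R B5 -> L1 miss  d=-]
2: R B5 -> L1 hit  d=-]
3: R B1 -> L1 miss  d=-]
4: R B4 -> L0 miss wb->B0  d=-]
5: W B1 -> L1 hit  d=D]
6: W B1 -> L1 hit  d=D]
7: W B0 -> L0 miss  d=D]
8: W B0 -> L0 hit  d=D]
9: R B2 -> L0 miss wb->B0  d=-]
10: R B2 -> L0 hit  d=-]
11: R B0 -> L0 miss  d=-]

DIRTY = [1]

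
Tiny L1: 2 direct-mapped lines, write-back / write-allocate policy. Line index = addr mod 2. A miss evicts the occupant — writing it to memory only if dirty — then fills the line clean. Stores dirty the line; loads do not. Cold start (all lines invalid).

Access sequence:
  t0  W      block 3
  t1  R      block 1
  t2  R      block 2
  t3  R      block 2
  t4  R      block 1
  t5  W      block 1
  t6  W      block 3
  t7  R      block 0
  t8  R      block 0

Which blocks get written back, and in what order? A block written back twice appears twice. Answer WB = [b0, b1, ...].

  0 | W B3 → L1 miss [D]
  1 | R B1 → L1 miss wb→B3 [-]
  2 | R B2 → L0 miss [-]
  3 | R B2 → L0 hit [-]
  4 | R B1 → L1 hit [-]
  5 | W B1 → L1 hit [D]
  6 | W B3 → L1 miss wb→B1 [D]
  7 | R B0 → L0 miss [-]
  8 | R B0 → L0 hit [-]

WB = [3, 1]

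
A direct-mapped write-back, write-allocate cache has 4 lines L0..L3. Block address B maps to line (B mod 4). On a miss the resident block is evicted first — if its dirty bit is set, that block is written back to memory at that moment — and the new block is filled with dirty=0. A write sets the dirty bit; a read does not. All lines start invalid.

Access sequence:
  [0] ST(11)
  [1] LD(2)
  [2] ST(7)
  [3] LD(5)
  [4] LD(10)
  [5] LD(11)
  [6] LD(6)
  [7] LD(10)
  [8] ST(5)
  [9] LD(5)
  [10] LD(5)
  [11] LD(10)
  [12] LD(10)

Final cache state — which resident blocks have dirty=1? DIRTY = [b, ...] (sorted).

DIRTY = [5]

0: W B11 -> L3 miss  d=D]
1: R B2 -> L2 miss  d=-]
2: W B7 -> L3 miss wb->B11  d=D]
3: R B5 -> L1 miss  d=-]
4: R B10 -> L2 miss  d=-]
5: R B11 -> L3 miss wb->B7  d=-]
6: R B6 -> L2 miss  d=-]
7: R B10 -> L2 miss  d=-]
8: W B5 -> L1 hit  d=D]
9: R B5 -> L1 hit  d=D]
10: R B5 -> L1 hit  d=D]
11: R B10 -> L2 hit  d=-]
12: R B10 -> L2 hit  d=-]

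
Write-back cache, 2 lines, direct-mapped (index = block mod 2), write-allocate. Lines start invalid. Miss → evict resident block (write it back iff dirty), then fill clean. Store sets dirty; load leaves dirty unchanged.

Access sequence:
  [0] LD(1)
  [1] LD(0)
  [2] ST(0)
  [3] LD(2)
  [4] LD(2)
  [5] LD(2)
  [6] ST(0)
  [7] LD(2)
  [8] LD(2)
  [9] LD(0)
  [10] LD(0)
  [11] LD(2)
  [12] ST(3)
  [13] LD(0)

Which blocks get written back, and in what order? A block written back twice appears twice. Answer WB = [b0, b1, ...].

0: R B1 -> L1 miss  d=-]
1: R B0 -> L0 miss  d=-]
2: W B0 -> L0 hit  d=D]
3: R B2 -> L0 miss wb->B0  d=-]
4: R B2 -> L0 hit  d=-]
5: R B2 -> L0 hit  d=-]
6: W B0 -> L0 miss  d=D]
7: R B2 -> L0 miss wb->B0  d=-]
8: R B2 -> L0 hit  d=-]
9: R B0 -> L0 miss  d=-]
10: R B0 -> L0 hit  d=-]
11: R B2 -> L0 miss  d=-]
12: W B3 -> L1 miss  d=D]
13: R B0 -> L0 miss  d=-]

WB = [0, 0]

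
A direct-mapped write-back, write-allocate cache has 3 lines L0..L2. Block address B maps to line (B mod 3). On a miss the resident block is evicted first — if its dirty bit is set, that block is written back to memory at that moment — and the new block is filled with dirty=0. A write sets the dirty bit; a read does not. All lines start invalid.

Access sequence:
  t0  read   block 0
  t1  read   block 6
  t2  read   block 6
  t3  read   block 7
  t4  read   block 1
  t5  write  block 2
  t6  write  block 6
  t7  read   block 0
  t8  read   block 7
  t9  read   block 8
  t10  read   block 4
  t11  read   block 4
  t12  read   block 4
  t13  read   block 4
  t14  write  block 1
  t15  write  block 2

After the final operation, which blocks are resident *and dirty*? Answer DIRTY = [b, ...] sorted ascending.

DIRTY = [1, 2]

0: R B0 -> L0 miss  d=-]
1: R B6 -> L0 miss  d=-]
2: R B6 -> L0 hit  d=-]
3: R B7 -> L1 miss  d=-]
4: R B1 -> L1 miss  d=-]
5: W B2 -> L2 miss  d=D]
6: W B6 -> L0 hit  d=D]
7: R B0 -> L0 miss wb->B6  d=-]
8: R B7 -> L1 miss  d=-]
9: R B8 -> L2 miss wb->B2  d=-]
10: R B4 -> L1 miss  d=-]
11: R B4 -> L1 hit  d=-]
12: R B4 -> L1 hit  d=-]
13: R B4 -> L1 hit  d=-]
14: W B1 -> L1 miss  d=D]
15: W B2 -> L2 miss  d=D]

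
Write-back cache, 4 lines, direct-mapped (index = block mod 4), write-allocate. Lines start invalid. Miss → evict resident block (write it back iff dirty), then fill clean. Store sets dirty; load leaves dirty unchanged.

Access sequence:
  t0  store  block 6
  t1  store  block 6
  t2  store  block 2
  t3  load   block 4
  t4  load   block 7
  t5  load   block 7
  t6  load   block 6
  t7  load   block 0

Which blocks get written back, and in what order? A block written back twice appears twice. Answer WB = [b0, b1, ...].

WB = [6, 2]

0: W B6 → L2 miss [D]
1: W B6 → L2 hit [D]
2: W B2 → L2 miss wb→B6 [D]
3: R B4 → L0 miss [-]
4: R B7 → L3 miss [-]
5: R B7 → L3 hit [-]
6: R B6 → L2 miss wb→B2 [-]
7: R B0 → L0 miss [-]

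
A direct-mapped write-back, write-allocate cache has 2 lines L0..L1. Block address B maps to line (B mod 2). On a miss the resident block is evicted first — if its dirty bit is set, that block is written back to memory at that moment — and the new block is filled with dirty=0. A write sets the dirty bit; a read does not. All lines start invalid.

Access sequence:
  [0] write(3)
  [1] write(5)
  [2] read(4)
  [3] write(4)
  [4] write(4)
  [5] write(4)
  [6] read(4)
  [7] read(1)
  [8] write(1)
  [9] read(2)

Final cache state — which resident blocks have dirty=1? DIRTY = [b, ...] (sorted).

DIRTY = [1]

  0 | W B3 → L1 miss [D]
  1 | W B5 → L1 miss wb→B3 [D]
  2 | R B4 → L0 miss [-]
  3 | W B4 → L0 hit [D]
  4 | W B4 → L0 hit [D]
  5 | W B4 → L0 hit [D]
  6 | R B4 → L0 hit [D]
  7 | R B1 → L1 miss wb→B5 [-]
  8 | W B1 → L1 hit [D]
  9 | R B2 → L0 miss wb→B4 [-]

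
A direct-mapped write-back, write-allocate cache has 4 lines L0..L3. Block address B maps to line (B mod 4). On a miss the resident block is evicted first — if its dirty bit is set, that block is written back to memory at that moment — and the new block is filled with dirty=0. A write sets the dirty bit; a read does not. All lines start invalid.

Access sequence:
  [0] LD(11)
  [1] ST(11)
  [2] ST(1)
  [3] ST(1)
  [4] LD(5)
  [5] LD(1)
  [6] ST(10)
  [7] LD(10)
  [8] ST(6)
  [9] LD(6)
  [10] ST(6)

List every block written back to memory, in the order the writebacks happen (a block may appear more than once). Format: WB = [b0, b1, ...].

  0 | R B11 → L3 miss [-]
  1 | W B11 → L3 hit [D]
  2 | W B1 → L1 miss [D]
  3 | W B1 → L1 hit [D]
  4 | R B5 → L1 miss wb→B1 [-]
  5 | R B1 → L1 miss [-]
  6 | W B10 → L2 miss [D]
  7 | R B10 → L2 hit [D]
  8 | W B6 → L2 miss wb→B10 [D]
  9 | R B6 → L2 hit [D]
  10 | W B6 → L2 hit [D]

WB = [1, 10]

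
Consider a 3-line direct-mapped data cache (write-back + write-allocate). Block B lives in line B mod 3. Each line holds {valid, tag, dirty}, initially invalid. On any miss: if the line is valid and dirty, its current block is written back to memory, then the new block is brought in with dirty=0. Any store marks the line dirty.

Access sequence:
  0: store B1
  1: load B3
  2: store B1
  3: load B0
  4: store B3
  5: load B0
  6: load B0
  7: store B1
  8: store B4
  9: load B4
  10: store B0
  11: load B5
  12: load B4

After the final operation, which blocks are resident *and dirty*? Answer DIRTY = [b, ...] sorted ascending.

  0 | W B1 → L1 miss [D]
  1 | R B3 → L0 miss [-]
  2 | W B1 → L1 hit [D]
  3 | R B0 → L0 miss [-]
  4 | W B3 → L0 miss [D]
  5 | R B0 → L0 miss wb→B3 [-]
  6 | R B0 → L0 hit [-]
  7 | W B1 → L1 hit [D]
  8 | W B4 → L1 miss wb→B1 [D]
  9 | R B4 → L1 hit [D]
  10 | W B0 → L0 hit [D]
  11 | R B5 → L2 miss [-]
  12 | R B4 → L1 hit [D]

DIRTY = [0, 4]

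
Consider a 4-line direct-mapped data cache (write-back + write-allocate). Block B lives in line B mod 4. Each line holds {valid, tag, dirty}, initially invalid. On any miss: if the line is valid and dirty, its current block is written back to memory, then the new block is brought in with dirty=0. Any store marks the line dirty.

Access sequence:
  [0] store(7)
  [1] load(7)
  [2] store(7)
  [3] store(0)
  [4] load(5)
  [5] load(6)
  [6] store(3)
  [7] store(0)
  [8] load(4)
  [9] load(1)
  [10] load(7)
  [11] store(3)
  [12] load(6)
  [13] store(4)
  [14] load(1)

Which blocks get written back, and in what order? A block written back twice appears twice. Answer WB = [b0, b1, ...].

WB = [7, 0, 3]

0: W B7 → L3 miss [D]
1: R B7 → L3 hit [D]
2: W B7 → L3 hit [D]
3: W B0 → L0 miss [D]
4: R B5 → L1 miss [-]
5: R B6 → L2 miss [-]
6: W B3 → L3 miss wb→B7 [D]
7: W B0 → L0 hit [D]
8: R B4 → L0 miss wb→B0 [-]
9: R B1 → L1 miss [-]
10: R B7 → L3 miss wb→B3 [-]
11: W B3 → L3 miss [D]
12: R B6 → L2 hit [-]
13: W B4 → L0 hit [D]
14: R B1 → L1 hit [-]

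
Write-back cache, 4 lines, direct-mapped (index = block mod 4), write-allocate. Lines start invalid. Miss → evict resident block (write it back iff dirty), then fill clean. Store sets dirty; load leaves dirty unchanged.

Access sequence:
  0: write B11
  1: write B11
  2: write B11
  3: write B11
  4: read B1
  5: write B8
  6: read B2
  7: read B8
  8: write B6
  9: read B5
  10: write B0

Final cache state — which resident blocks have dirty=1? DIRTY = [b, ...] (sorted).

DIRTY = [0, 6, 11]

  0 | W B11 → L3 miss [D]
  1 | W B11 → L3 hit [D]
  2 | W B11 → L3 hit [D]
  3 | W B11 → L3 hit [D]
  4 | R B1 → L1 miss [-]
  5 | W B8 → L0 miss [D]
  6 | R B2 → L2 miss [-]
  7 | R B8 → L0 hit [D]
  8 | W B6 → L2 miss [D]
  9 | R B5 → L1 miss [-]
  10 | W B0 → L0 miss wb→B8 [D]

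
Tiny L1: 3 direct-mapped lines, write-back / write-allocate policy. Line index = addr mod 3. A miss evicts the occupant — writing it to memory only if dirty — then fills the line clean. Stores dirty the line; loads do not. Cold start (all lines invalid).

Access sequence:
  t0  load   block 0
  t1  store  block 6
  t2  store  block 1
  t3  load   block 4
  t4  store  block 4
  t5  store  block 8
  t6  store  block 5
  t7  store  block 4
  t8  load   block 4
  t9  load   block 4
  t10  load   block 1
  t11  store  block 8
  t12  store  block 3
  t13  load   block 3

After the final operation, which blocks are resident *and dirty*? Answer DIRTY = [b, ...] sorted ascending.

DIRTY = [3, 8]

  0 | R B0 → L0 miss [-]
  1 | W B6 → L0 miss [D]
  2 | W B1 → L1 miss [D]
  3 | R B4 → L1 miss wb→B1 [-]
  4 | W B4 → L1 hit [D]
  5 | W B8 → L2 miss [D]
  6 | W B5 → L2 miss wb→B8 [D]
  7 | W B4 → L1 hit [D]
  8 | R B4 → L1 hit [D]
  9 | R B4 → L1 hit [D]
  10 | R B1 → L1 miss wb→B4 [-]
  11 | W B8 → L2 miss wb→B5 [D]
  12 | W B3 → L0 miss wb→B6 [D]
  13 | R B3 → L0 hit [D]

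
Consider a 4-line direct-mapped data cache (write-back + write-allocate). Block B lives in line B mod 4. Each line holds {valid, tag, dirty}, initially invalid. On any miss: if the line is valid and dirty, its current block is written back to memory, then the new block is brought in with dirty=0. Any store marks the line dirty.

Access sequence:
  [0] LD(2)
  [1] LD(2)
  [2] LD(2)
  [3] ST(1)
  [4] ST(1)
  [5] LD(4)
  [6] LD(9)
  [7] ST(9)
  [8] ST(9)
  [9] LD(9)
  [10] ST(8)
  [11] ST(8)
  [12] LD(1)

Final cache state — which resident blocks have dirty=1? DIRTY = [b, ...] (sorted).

0: R B2 → L2 miss [-]
1: R B2 → L2 hit [-]
2: R B2 → L2 hit [-]
3: W B1 → L1 miss [D]
4: W B1 → L1 hit [D]
5: R B4 → L0 miss [-]
6: R B9 → L1 miss wb→B1 [-]
7: W B9 → L1 hit [D]
8: W B9 → L1 hit [D]
9: R B9 → L1 hit [D]
10: W B8 → L0 miss [D]
11: W B8 → L0 hit [D]
12: R B1 → L1 miss wb→B9 [-]

DIRTY = [8]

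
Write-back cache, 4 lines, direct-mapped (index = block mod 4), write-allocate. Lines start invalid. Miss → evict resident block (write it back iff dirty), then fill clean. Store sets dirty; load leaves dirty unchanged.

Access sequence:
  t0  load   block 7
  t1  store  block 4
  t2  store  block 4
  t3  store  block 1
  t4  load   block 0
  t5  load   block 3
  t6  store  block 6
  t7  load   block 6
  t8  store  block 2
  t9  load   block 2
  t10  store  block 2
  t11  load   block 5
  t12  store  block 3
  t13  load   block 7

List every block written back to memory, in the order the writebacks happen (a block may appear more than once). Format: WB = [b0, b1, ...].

WB = [4, 6, 1, 3]

0: R B7 → L3 miss [-]
1: W B4 → L0 miss [D]
2: W B4 → L0 hit [D]
3: W B1 → L1 miss [D]
4: R B0 → L0 miss wb→B4 [-]
5: R B3 → L3 miss [-]
6: W B6 → L2 miss [D]
7: R B6 → L2 hit [D]
8: W B2 → L2 miss wb→B6 [D]
9: R B2 → L2 hit [D]
10: W B2 → L2 hit [D]
11: R B5 → L1 miss wb→B1 [-]
12: W B3 → L3 hit [D]
13: R B7 → L3 miss wb→B3 [-]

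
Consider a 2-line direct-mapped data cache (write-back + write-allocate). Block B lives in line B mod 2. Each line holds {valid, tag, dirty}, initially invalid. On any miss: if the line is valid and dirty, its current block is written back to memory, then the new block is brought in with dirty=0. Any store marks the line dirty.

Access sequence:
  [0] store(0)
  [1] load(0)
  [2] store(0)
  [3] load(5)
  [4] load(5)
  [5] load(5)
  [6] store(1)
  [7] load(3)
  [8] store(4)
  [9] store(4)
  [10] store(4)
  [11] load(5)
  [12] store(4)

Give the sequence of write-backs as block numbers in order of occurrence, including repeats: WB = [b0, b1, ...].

  0 | W B0 → L0 miss [D]
  1 | R B0 → L0 hit [D]
  2 | W B0 → L0 hit [D]
  3 | R B5 → L1 miss [-]
  4 | R B5 → L1 hit [-]
  5 | R B5 → L1 hit [-]
  6 | W B1 → L1 miss [D]
  7 | R B3 → L1 miss wb→B1 [-]
  8 | W B4 → L0 miss wb→B0 [D]
  9 | W B4 → L0 hit [D]
  10 | W B4 → L0 hit [D]
  11 | R B5 → L1 miss [-]
  12 | W B4 → L0 hit [D]

WB = [1, 0]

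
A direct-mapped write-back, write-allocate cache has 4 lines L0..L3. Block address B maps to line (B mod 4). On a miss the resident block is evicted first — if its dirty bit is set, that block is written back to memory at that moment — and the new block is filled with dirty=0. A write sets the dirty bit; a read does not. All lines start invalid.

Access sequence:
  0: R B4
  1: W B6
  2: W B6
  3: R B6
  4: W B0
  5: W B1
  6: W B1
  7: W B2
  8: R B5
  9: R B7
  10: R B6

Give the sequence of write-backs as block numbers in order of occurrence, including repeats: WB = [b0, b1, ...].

0: R B4 → L0 miss [-]
1: W B6 → L2 miss [D]
2: W B6 → L2 hit [D]
3: R B6 → L2 hit [D]
4: W B0 → L0 miss [D]
5: W B1 → L1 miss [D]
6: W B1 → L1 hit [D]
7: W B2 → L2 miss wb→B6 [D]
8: R B5 → L1 miss wb→B1 [-]
9: R B7 → L3 miss [-]
10: R B6 → L2 miss wb→B2 [-]

WB = [6, 1, 2]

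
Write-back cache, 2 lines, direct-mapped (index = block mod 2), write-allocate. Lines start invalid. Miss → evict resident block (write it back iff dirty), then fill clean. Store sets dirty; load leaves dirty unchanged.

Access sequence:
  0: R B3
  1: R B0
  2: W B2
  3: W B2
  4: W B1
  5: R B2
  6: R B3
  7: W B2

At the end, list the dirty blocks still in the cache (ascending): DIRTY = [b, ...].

0: R B3 → L1 miss [-]
1: R B0 → L0 miss [-]
2: W B2 → L0 miss [D]
3: W B2 → L0 hit [D]
4: W B1 → L1 miss [D]
5: R B2 → L0 hit [D]
6: R B3 → L1 miss wb→B1 [-]
7: W B2 → L0 hit [D]

DIRTY = [2]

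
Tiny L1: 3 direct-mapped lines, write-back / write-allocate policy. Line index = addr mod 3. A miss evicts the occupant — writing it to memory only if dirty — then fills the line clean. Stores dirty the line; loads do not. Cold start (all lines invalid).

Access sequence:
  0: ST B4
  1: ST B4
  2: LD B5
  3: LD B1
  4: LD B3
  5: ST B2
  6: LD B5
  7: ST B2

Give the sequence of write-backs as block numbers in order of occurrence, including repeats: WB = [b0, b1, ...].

WB = [4, 2]

  0 | W B4 → L1 miss [D]
  1 | W B4 → L1 hit [D]
  2 | R B5 → L2 miss [-]
  3 | R B1 → L1 miss wb→B4 [-]
  4 | R B3 → L0 miss [-]
  5 | W B2 → L2 miss [D]
  6 | R B5 → L2 miss wb→B2 [-]
  7 | W B2 → L2 miss [D]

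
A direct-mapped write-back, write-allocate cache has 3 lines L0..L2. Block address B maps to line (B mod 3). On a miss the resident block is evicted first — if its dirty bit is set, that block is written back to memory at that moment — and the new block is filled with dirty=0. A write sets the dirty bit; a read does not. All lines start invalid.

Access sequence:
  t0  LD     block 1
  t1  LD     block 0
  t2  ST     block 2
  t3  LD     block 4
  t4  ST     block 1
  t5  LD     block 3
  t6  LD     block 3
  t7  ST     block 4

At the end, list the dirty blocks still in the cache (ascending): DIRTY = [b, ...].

0: R B1 -> L1 miss  d=-]
1: R B0 -> L0 miss  d=-]
2: W B2 -> L2 miss  d=D]
3: R B4 -> L1 miss  d=-]
4: W B1 -> L1 miss  d=D]
5: R B3 -> L0 miss  d=-]
6: R B3 -> L0 hit  d=-]
7: W B4 -> L1 miss wb->B1  d=D]

DIRTY = [2, 4]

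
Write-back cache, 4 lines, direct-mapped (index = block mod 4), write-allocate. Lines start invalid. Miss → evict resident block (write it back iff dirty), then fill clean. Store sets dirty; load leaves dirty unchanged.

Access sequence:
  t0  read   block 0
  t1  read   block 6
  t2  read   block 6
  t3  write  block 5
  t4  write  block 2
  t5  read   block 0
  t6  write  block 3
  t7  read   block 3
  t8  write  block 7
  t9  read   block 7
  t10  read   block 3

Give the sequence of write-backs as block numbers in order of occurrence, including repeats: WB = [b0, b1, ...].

WB = [3, 7]

  0 | R B0 → L0 miss [-]
  1 | R B6 → L2 miss [-]
  2 | R B6 → L2 hit [-]
  3 | W B5 → L1 miss [D]
  4 | W B2 → L2 miss [D]
  5 | R B0 → L0 hit [-]
  6 | W B3 → L3 miss [D]
  7 | R B3 → L3 hit [D]
  8 | W B7 → L3 miss wb→B3 [D]
  9 | R B7 → L3 hit [D]
  10 | R B3 → L3 miss wb→B7 [-]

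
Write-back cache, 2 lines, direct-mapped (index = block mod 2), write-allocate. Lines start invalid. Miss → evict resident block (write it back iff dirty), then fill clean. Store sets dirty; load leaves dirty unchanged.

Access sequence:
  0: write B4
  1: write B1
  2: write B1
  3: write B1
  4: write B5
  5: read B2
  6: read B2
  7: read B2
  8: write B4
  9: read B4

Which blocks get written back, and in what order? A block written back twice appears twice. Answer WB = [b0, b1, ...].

  0 | W B4 → L0 miss [D]
  1 | W B1 → L1 miss [D]
  2 | W B1 → L1 hit [D]
  3 | W B1 → L1 hit [D]
  4 | W B5 → L1 miss wb→B1 [D]
  5 | R B2 → L0 miss wb→B4 [-]
  6 | R B2 → L0 hit [-]
  7 | R B2 → L0 hit [-]
  8 | W B4 → L0 miss [D]
  9 | R B4 → L0 hit [D]

WB = [1, 4]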